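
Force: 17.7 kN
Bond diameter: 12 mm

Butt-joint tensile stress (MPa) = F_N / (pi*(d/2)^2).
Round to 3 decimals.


F_N = 17.7 * 1000 = 17700.0 N
A = pi*(6.0)^2 = 113.0973 mm^2
stress = 17700.0 / 113.0973 = 156.502 MPa

156.502


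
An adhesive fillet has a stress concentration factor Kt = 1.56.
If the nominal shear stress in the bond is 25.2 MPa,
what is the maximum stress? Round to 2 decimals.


Max stress = 25.2 * 1.56 = 39.31 MPa

39.31


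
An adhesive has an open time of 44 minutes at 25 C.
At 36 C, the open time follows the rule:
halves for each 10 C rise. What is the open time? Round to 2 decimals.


Factor = 2^((36-25)/10) = 2.1435
Open time = 44 / 2.1435 = 20.53 min

20.53


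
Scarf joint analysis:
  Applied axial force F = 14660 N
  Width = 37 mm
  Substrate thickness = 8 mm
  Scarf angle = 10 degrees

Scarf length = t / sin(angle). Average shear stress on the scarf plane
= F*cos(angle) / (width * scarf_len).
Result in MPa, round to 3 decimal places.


Scarf length = 8 / sin(10 deg) = 46.0702 mm
cos(10 deg) = 0.984808
Shear = 14660 * 0.984808 / (37 * 46.0702)
= 8.470 MPa

8.470


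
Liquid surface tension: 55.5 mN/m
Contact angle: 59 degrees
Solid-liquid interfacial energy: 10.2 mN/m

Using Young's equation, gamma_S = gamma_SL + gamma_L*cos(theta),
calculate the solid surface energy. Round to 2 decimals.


gamma_S = 10.2 + 55.5 * cos(59)
= 38.78 mN/m

38.78


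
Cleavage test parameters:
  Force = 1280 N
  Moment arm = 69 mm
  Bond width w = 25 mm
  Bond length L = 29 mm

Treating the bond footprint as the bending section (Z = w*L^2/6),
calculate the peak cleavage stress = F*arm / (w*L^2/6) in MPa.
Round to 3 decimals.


M = 1280 * 69 = 88320 N*mm
Z = 25 * 29^2 / 6 = 21025 / 6 mm^3
sigma = M / Z = 6 * 88320 / 21025 = 529920 / 21025
= 25.204 MPa

25.204


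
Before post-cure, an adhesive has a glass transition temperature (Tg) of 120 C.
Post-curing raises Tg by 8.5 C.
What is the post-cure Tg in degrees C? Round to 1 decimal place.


Tg_post = Tg_base + delta_Tg
= 120 + 8.5
= 128.5 C

128.5


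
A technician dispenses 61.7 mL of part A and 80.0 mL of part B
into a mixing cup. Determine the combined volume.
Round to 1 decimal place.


Combined volume = 61.7 + 80.0
= 141.7 mL

141.7


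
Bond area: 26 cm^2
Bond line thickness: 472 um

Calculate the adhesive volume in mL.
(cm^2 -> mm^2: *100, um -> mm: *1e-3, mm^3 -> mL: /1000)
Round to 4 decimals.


V = 26*100 * 472*1e-3 / 1000
= 1.2272 mL

1.2272


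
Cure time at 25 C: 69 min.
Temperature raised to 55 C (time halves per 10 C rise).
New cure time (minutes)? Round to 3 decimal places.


Acceleration factor = 2^(30/10) = 8.0000
New time = 69 / 8.0000 = 8.625 min

8.625


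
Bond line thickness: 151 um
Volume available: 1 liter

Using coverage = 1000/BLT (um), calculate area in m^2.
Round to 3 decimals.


1 L = 1e6 mm^3, thickness = 151 um = 0.151 mm
Area = 1e6 / 0.151 mm^2 = (1e6 / 0.151) / 1e6 m^2 = 1000 / 151 m^2
= 6.623 m^2

6.623


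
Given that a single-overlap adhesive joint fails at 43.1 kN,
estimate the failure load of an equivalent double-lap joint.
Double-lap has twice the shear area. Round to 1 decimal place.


Double-lap factor = 2
Expected load = 43.1 * 2 = 86.2 kN

86.2


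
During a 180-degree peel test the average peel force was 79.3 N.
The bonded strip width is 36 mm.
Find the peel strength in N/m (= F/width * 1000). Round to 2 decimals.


Peel strength = F/width * 1000
= 79.3 / 36 * 1000
= 2202.78 N/m

2202.78


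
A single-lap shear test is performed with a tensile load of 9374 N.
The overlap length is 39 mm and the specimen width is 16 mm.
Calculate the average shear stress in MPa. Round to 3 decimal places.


Shear stress = F / (overlap * width)
= 9374 / (39 * 16)
= 9374 / 624
= 15.022 MPa

15.022


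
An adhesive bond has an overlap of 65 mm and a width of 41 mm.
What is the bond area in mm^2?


Bond area = overlap * width
= 65 * 41
= 2665 mm^2

2665


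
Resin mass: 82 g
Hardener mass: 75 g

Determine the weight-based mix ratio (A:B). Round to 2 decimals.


Ratio = 82 / 75 = 1.09

1.09


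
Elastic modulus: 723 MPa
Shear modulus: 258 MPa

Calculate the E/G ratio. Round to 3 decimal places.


E / G = 723 / 258 = 2.802

2.802


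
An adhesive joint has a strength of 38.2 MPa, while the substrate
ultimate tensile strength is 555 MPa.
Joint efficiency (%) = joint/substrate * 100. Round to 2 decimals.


Efficiency = 38.2 / 555 * 100
= 6.88%

6.88


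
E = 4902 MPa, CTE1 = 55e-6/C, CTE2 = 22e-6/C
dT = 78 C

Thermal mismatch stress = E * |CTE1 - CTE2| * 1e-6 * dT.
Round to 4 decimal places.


= 4902 * 33e-6 * 78
= 12.6177 MPa

12.6177


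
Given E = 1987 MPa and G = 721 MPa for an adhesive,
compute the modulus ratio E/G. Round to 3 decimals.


E/G ratio = 1987 / 721 = 2.756

2.756


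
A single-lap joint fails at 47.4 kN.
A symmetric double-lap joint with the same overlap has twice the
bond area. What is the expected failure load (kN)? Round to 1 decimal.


Double-lap load = 2 * 47.4 = 94.8 kN

94.8


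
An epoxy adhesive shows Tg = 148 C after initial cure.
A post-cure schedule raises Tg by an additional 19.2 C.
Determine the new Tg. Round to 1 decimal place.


New Tg = 148 + 19.2
= 167.2 C

167.2


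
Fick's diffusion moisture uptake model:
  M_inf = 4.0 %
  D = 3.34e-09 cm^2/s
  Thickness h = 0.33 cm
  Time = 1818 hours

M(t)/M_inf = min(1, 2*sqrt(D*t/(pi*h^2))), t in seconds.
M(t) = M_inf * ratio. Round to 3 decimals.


t_sec = 1818 * 3600 = 6544800
ratio = 2*sqrt(3.34e-09*6544800/(pi*0.33^2))
= min(1, 0.505548)
= 0.505548
M(t) = 4.0 * 0.505548 = 2.022 %

2.022


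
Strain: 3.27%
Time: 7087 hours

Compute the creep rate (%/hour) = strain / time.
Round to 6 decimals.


Creep rate = 3.27 / 7087
= 0.000461 %/h

0.000461


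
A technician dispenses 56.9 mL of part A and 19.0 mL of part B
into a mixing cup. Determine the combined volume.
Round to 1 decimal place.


Combined volume = 56.9 + 19.0
= 75.9 mL

75.9


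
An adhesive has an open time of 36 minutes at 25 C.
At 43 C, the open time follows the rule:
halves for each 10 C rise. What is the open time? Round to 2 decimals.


Factor = 2^((43-25)/10) = 3.4822
Open time = 36 / 3.4822 = 10.34 min

10.34


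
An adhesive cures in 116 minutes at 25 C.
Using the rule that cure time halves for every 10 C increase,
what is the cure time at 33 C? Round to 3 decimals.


Factor = 2^((33 - 25) / 10) = 1.7411
Cure time = 116 / 1.7411
= 66.625 minutes

66.625


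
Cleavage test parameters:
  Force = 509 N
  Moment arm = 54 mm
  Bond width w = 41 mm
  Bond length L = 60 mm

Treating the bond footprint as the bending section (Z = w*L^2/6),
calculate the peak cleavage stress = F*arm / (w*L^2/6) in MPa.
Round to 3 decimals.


M = 509 * 54 = 27486 N*mm
Z = 41 * 60^2 / 6 = 147600 / 6 mm^3
sigma = M / Z = 6 * 27486 / 147600 = 164916 / 147600
= 1.117 MPa

1.117


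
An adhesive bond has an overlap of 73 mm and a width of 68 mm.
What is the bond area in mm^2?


Bond area = overlap * width
= 73 * 68
= 4964 mm^2

4964


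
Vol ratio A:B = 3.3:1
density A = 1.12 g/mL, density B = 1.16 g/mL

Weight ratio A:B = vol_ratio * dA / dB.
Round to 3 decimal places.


Weight ratio = 3.3 * 1.12 / 1.16
= 3.186

3.186


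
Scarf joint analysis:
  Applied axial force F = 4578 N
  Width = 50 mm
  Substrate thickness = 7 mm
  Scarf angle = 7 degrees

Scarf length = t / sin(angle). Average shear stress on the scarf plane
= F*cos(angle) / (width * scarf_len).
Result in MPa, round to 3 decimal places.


Scarf length = 7 / sin(7 deg) = 57.4386 mm
cos(7 deg) = 0.992546
Shear = 4578 * 0.992546 / (50 * 57.4386)
= 1.582 MPa

1.582


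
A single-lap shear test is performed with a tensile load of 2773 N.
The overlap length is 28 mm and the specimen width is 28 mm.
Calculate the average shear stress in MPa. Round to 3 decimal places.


Shear stress = F / (overlap * width)
= 2773 / (28 * 28)
= 2773 / 784
= 3.537 MPa

3.537


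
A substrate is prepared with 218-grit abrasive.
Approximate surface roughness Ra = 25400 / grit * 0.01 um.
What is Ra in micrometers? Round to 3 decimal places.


Ra = 25400 / 218 * 0.01 = 1.165 um

1.165


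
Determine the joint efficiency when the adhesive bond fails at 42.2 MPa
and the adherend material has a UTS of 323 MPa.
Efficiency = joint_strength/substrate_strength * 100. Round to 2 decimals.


Joint efficiency = 42.2 / 323 * 100
= 13.07%

13.07


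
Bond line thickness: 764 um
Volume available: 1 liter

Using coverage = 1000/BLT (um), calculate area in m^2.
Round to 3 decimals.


1 L = 1e6 mm^3, thickness = 764 um = 0.764 mm
Area = 1e6 / 0.764 mm^2 = (1e6 / 0.764) / 1e6 m^2 = 1000 / 764 m^2
= 1.309 m^2

1.309


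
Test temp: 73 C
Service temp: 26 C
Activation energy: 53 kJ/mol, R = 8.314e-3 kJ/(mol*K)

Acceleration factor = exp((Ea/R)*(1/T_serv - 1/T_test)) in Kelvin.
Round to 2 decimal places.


AF = exp((53/0.008314)*(1/299.15 - 1/346.15))
= 18.05

18.05


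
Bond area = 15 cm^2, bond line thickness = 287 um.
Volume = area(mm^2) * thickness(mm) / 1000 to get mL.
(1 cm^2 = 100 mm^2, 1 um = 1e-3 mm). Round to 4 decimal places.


area_mm2 = 15 * 100 = 1500
blt_mm = 287 * 1e-3 = 0.287
vol_mm3 = 1500 * 0.287 = 430.5
vol_mL = 430.5 / 1000 = 0.4305 mL

0.4305


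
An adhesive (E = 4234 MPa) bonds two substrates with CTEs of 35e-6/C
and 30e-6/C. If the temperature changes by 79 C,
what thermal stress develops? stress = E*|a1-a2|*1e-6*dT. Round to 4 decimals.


Stress = 4234 * |35 - 30| * 1e-6 * 79
= 1.6724 MPa

1.6724


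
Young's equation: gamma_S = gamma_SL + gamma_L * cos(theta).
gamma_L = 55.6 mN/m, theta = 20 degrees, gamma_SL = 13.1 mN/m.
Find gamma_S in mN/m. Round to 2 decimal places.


cos(20 deg) = 0.939693
gamma_S = 13.1 + 55.6 * 0.939693
= 65.35 mN/m

65.35


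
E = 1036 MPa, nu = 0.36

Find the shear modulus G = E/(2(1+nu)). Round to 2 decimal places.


G = 1036 / (2 * 1.36)
= 380.88 MPa

380.88


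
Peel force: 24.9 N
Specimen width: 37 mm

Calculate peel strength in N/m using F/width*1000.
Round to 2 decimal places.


Peel strength = 24.9 / 37 * 1000 = 672.97 N/m

672.97


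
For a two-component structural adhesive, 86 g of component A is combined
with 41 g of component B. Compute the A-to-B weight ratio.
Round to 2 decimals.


Weight ratio A:B = 86 / 41
= 2.10

2.10


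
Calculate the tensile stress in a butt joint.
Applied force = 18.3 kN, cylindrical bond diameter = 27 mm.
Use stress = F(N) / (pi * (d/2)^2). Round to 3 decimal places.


A = pi * 13.5^2 = 572.5553 mm^2
sigma = 18300.0 / 572.5553 = 31.962 MPa

31.962


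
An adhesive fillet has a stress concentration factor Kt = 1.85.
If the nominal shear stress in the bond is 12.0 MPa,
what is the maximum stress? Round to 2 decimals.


Max stress = 12.0 * 1.85 = 22.20 MPa

22.20


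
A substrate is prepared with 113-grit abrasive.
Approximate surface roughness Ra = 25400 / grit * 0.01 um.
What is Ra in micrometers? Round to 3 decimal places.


Ra = 25400 / 113 * 0.01 = 2.248 um

2.248


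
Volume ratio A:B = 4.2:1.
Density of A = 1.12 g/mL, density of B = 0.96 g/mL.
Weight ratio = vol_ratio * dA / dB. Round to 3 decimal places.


Wt ratio = 4.2 * 1.12 / 0.96
= 4.900

4.900


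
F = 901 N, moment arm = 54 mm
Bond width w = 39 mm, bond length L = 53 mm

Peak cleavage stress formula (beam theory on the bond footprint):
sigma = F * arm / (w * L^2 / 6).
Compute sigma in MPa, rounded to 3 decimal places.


sigma = (901 * 54) / (39 * 2809 / 6)
= 48654 * 6 / 109551
= 291924 / 109551
= 2.665 MPa

2.665


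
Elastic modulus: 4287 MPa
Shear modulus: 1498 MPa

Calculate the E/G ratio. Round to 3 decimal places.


E / G = 4287 / 1498 = 2.862

2.862


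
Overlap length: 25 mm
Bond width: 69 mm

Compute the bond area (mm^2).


Bond area = 25 * 69 = 1725 mm^2

1725


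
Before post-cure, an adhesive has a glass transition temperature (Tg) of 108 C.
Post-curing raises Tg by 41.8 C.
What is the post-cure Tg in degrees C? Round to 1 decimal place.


Tg_post = Tg_base + delta_Tg
= 108 + 41.8
= 149.8 C

149.8


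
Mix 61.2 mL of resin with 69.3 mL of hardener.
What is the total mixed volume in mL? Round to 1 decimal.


Total = 61.2 + 69.3 = 130.5 mL

130.5


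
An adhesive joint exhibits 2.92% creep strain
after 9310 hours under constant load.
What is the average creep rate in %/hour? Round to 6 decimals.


Creep rate = strain / time
= 2.92 / 9310
= 0.000314 %/h

0.000314


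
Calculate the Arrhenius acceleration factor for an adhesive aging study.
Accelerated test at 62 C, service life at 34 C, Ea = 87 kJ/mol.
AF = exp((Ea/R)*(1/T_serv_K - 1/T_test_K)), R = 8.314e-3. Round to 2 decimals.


T_test = 335.15 K, T_serv = 307.15 K
Ea/R = 87 / 0.008314 = 10464.28
AF = exp(10464.28 * (1/307.15 - 1/335.15))
= 17.22

17.22


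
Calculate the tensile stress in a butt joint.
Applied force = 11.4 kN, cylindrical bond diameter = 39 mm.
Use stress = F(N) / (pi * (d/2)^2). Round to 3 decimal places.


A = pi * 19.5^2 = 1194.5906 mm^2
sigma = 11400.0 / 1194.5906 = 9.543 MPa

9.543


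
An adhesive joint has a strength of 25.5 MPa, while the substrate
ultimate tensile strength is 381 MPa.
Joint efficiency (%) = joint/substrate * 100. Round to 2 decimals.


Efficiency = 25.5 / 381 * 100
= 6.69%

6.69


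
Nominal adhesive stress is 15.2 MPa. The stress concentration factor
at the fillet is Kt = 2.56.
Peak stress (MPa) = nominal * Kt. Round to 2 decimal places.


Peak = 15.2 * 2.56 = 38.91 MPa

38.91


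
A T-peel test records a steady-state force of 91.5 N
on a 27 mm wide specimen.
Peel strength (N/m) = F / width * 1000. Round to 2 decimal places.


Peel strength = 91.5 / 27 * 1000
= 3388.89 N/m

3388.89


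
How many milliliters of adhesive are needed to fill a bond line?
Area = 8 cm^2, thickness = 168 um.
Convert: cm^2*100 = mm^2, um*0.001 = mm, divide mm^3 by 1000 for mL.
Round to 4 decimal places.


= (8 * 100) * (168 * 0.001) / 1000
= 0.1344 mL

0.1344


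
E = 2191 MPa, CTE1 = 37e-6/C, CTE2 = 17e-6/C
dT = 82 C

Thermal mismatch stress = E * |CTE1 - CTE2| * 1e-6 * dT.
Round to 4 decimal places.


= 2191 * 20e-6 * 82
= 3.5932 MPa

3.5932


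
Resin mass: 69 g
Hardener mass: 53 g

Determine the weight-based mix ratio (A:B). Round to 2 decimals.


Ratio = 69 / 53 = 1.30

1.30


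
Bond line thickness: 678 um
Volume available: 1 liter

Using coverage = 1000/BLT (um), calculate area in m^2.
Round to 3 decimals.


1 L = 1e6 mm^3, thickness = 678 um = 0.678 mm
Area = 1e6 / 0.678 mm^2 = (1e6 / 0.678) / 1e6 m^2 = 1000 / 678 m^2
= 1.475 m^2

1.475


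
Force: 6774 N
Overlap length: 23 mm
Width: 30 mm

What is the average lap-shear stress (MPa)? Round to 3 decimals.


Average shear stress = F / (overlap * width)
= 6774 / (23 * 30)
= 9.817 MPa

9.817


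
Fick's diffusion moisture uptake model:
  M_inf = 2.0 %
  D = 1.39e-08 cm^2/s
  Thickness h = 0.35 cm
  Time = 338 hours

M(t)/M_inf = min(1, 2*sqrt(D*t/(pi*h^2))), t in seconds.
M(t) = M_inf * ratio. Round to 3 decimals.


t_sec = 338 * 3600 = 1216800
ratio = 2*sqrt(1.39e-08*1216800/(pi*0.35^2))
= min(1, 0.419280)
= 0.419280
M(t) = 2.0 * 0.419280 = 0.839 %

0.839


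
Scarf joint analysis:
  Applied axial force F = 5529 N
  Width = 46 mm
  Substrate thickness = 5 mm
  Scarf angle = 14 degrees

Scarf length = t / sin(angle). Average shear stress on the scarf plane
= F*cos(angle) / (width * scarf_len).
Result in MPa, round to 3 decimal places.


Scarf length = 5 / sin(14 deg) = 20.6678 mm
cos(14 deg) = 0.970296
Shear = 5529 * 0.970296 / (46 * 20.6678)
= 5.643 MPa

5.643


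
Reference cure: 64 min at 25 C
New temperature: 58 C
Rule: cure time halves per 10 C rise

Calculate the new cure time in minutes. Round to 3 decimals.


factor = 2^((58-25)/10) = 9.8492
t_new = 64 / 9.8492 = 6.498 min

6.498


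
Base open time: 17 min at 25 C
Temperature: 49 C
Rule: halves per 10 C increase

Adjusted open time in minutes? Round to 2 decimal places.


Acceleration = 2^((49-25)/10) = 5.2780
Open time = 17 / 5.2780 = 3.22 min

3.22


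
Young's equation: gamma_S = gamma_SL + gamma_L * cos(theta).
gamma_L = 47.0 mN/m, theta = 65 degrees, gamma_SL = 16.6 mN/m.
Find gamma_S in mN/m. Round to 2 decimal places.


cos(65 deg) = 0.422618
gamma_S = 16.6 + 47.0 * 0.422618
= 36.46 mN/m

36.46


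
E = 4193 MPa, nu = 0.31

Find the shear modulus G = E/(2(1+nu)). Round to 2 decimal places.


G = 4193 / (2 * 1.31)
= 1600.38 MPa

1600.38


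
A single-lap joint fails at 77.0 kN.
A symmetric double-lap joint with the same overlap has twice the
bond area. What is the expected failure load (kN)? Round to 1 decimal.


Double-lap load = 2 * 77.0 = 154.0 kN

154.0


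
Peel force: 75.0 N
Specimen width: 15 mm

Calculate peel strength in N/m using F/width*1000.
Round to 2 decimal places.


Peel strength = 75.0 / 15 * 1000 = 5000.00 N/m

5000.00


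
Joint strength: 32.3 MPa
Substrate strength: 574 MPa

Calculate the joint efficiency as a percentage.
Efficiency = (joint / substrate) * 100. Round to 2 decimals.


Efficiency = (32.3 / 574) * 100 = 5.63%

5.63


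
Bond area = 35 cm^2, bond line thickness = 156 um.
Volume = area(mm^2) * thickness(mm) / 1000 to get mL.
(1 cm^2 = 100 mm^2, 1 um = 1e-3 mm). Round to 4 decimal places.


area_mm2 = 35 * 100 = 3500
blt_mm = 156 * 1e-3 = 0.156
vol_mm3 = 3500 * 0.156 = 546.0
vol_mL = 546.0 / 1000 = 0.5460 mL

0.5460


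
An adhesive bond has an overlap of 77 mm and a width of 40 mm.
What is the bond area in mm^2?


Bond area = overlap * width
= 77 * 40
= 3080 mm^2

3080


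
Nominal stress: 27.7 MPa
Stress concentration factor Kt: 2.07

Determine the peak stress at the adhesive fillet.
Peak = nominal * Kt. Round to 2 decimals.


Peak stress = 27.7 * 2.07
= 57.34 MPa

57.34


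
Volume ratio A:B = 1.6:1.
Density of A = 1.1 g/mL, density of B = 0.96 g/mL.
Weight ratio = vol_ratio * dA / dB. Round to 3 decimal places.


Wt ratio = 1.6 * 1.1 / 0.96
= 1.833

1.833


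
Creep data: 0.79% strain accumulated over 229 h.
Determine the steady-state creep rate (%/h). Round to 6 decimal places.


Rate = 0.79 / 229 = 0.003450 %/h

0.003450


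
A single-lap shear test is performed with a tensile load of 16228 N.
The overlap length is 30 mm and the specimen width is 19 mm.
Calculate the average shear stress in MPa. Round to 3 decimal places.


Shear stress = F / (overlap * width)
= 16228 / (30 * 19)
= 16228 / 570
= 28.470 MPa

28.470


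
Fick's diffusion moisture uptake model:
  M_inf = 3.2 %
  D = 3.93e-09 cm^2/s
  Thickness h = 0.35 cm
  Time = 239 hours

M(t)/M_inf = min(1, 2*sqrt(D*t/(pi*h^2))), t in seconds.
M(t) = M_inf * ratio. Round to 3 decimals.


t_sec = 239 * 3600 = 860400
ratio = 2*sqrt(3.93e-09*860400/(pi*0.35^2))
= min(1, 0.187471)
= 0.187471
M(t) = 3.2 * 0.187471 = 0.600 %

0.600


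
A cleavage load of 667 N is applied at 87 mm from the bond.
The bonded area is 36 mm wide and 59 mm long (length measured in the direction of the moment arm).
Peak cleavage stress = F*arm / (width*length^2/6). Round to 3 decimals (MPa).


Moment = 667 * 87 = 58029 N*mm
Section modulus = 36 * 3481 / 6 = 125316 / 6 mm^3
Stress = 58029 / (125316 / 6) = 348174 / 125316
= 2.778 MPa

2.778


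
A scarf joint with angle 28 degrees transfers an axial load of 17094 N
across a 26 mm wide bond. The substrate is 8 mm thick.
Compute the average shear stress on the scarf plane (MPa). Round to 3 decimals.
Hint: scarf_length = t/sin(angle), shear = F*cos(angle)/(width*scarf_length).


scarf_length = 8 / sin(28 deg) = 17.0404 mm
cos(28 deg) = 0.882948
shear stress = 17094 * 0.882948 / (26 * 17.0404)
= 34.066 MPa

34.066


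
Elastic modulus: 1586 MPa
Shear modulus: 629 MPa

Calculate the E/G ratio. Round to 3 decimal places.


E / G = 1586 / 629 = 2.521

2.521


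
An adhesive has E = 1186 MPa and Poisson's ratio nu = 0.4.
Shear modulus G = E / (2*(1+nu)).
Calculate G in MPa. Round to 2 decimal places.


G = 1186 / (2*(1+0.4))
= 1186 / 2.80
= 423.57 MPa

423.57


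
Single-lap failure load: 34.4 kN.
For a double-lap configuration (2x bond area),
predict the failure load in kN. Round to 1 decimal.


Failure load = 34.4 * 2 = 68.8 kN

68.8


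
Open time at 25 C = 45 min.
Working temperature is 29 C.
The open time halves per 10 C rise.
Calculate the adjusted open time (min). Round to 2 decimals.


factor = 2^((29 - 25) / 10) = 1.3195
ot = 45 / 1.3195 = 34.10 min

34.10


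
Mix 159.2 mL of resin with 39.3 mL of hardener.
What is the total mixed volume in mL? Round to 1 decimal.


Total = 159.2 + 39.3 = 198.5 mL

198.5


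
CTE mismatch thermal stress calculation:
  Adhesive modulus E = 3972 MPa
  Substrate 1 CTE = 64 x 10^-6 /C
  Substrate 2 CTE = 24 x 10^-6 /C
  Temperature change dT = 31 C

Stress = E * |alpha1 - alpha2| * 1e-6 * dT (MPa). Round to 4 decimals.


delta_alpha = |64 - 24| = 40 x 10^-6/C
Stress = 3972 * 40e-6 * 31
= 4.9253 MPa

4.9253


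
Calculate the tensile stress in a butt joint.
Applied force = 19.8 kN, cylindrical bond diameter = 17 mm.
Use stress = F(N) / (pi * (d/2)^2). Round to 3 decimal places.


A = pi * 8.5^2 = 226.9801 mm^2
sigma = 19800.0 / 226.9801 = 87.232 MPa

87.232


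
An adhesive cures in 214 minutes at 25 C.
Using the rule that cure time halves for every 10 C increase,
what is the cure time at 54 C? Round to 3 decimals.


Factor = 2^((54 - 25) / 10) = 7.4643
Cure time = 214 / 7.4643
= 28.670 minutes

28.670


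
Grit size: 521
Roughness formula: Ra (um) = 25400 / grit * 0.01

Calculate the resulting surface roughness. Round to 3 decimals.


Ra = 25400 / 521 * 0.01
= 0.488 um

0.488


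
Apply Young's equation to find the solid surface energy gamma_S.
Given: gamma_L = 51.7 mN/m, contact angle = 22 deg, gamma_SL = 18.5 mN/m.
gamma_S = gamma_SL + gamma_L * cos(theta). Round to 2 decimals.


theta_rad = 22 * pi/180 = 0.383972
gamma_S = 18.5 + 51.7 * cos(0.383972)
= 66.44 mN/m

66.44


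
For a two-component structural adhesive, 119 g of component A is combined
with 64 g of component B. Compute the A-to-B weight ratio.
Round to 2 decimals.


Weight ratio A:B = 119 / 64
= 1.86

1.86


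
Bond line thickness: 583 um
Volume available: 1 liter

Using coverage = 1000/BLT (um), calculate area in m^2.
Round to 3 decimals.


1 L = 1e6 mm^3, thickness = 583 um = 0.583 mm
Area = 1e6 / 0.583 mm^2 = (1e6 / 0.583) / 1e6 m^2 = 1000 / 583 m^2
= 1.715 m^2

1.715


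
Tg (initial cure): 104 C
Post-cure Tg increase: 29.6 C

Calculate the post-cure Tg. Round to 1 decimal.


Post-cure Tg = 104 + 29.6 = 133.6 C

133.6


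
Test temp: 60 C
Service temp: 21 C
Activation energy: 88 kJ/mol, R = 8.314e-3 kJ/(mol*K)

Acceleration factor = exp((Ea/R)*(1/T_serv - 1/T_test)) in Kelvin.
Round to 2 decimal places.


AF = exp((88/0.008314)*(1/294.15 - 1/333.15))
= 67.52

67.52


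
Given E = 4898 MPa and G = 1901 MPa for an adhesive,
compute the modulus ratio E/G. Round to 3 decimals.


E/G ratio = 4898 / 1901 = 2.577

2.577


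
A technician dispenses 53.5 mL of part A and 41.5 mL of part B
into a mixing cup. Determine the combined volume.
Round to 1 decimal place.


Combined volume = 53.5 + 41.5
= 95.0 mL

95.0


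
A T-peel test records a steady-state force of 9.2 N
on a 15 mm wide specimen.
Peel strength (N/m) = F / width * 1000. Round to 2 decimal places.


Peel strength = 9.2 / 15 * 1000
= 613.33 N/m

613.33


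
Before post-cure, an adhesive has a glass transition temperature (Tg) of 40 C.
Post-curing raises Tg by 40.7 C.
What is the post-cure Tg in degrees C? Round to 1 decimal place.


Tg_post = Tg_base + delta_Tg
= 40 + 40.7
= 80.7 C

80.7


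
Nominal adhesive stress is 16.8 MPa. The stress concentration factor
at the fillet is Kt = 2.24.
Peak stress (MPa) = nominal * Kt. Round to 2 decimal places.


Peak = 16.8 * 2.24 = 37.63 MPa

37.63


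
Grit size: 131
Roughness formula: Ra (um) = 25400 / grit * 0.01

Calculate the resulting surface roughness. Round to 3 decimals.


Ra = 25400 / 131 * 0.01
= 1.939 um

1.939


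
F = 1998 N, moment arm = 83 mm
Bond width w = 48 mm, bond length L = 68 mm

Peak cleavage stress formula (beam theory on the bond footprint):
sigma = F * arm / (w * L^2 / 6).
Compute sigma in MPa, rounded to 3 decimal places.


sigma = (1998 * 83) / (48 * 4624 / 6)
= 165834 * 6 / 221952
= 995004 / 221952
= 4.483 MPa

4.483


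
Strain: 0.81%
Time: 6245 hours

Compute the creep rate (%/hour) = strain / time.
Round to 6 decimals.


Creep rate = 0.81 / 6245
= 0.000130 %/h

0.000130


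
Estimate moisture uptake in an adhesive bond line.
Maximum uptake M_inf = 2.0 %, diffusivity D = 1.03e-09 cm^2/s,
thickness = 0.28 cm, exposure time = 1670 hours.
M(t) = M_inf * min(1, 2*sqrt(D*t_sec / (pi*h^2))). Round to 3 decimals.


Convert time: 1670 h = 6012000 s
ratio = min(1, 2*sqrt(1.03e-09*6012000/(pi*0.28^2)))
= 0.317121
M(t) = 2.0 * 0.317121 = 0.634%

0.634


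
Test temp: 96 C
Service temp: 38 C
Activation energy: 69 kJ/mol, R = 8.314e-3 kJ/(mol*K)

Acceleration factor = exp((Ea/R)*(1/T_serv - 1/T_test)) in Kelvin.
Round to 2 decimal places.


AF = exp((69/0.008314)*(1/311.15 - 1/369.15))
= 66.07

66.07


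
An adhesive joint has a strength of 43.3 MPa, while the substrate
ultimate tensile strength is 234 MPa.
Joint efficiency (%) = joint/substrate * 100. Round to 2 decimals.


Efficiency = 43.3 / 234 * 100
= 18.50%

18.50


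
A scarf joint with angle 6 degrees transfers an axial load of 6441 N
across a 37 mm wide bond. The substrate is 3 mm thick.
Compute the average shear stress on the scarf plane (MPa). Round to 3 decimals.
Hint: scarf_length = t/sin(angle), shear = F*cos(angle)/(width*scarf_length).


scarf_length = 3 / sin(6 deg) = 28.7003 mm
cos(6 deg) = 0.994522
shear stress = 6441 * 0.994522 / (37 * 28.7003)
= 6.032 MPa

6.032


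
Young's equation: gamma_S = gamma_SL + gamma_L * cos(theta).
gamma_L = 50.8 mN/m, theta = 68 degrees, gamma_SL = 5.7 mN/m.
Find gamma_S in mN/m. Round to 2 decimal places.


cos(68 deg) = 0.374607
gamma_S = 5.7 + 50.8 * 0.374607
= 24.73 mN/m

24.73


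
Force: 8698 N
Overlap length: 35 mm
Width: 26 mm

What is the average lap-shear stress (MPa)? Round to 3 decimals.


Average shear stress = F / (overlap * width)
= 8698 / (35 * 26)
= 9.558 MPa

9.558


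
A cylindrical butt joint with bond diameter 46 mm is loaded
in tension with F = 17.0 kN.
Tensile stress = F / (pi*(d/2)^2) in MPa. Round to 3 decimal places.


Area = pi * (46/2)^2 = 1661.9025 mm^2
Stress = 17.0*1000 / 1661.9025
= 10.229 MPa

10.229


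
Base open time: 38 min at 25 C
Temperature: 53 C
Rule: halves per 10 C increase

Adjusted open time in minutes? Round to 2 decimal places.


Acceleration = 2^((53-25)/10) = 6.9644
Open time = 38 / 6.9644 = 5.46 min

5.46


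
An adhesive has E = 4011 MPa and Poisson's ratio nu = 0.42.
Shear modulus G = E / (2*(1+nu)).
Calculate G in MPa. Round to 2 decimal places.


G = 4011 / (2*(1+0.42))
= 4011 / 2.84
= 1412.32 MPa

1412.32


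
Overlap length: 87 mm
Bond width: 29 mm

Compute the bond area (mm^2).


Bond area = 87 * 29 = 2523 mm^2

2523


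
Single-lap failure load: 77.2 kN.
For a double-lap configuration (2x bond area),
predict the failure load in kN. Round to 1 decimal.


Failure load = 77.2 * 2 = 154.4 kN

154.4


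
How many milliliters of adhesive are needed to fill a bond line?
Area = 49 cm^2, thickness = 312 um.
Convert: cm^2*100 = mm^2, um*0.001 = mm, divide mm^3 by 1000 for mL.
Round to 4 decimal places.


= (49 * 100) * (312 * 0.001) / 1000
= 1.5288 mL

1.5288


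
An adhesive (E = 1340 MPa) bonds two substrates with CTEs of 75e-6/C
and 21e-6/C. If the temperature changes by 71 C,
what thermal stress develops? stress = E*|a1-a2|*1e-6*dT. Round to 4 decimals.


Stress = 1340 * |75 - 21| * 1e-6 * 71
= 5.1376 MPa

5.1376


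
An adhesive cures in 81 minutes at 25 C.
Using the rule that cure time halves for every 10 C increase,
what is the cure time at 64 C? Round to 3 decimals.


Factor = 2^((64 - 25) / 10) = 14.9285
Cure time = 81 / 14.9285
= 5.426 minutes

5.426


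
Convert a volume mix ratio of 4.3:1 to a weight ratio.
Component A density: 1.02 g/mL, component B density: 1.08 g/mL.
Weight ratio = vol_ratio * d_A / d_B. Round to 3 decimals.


= 4.3 * 1.02 / 1.08 = 4.061

4.061


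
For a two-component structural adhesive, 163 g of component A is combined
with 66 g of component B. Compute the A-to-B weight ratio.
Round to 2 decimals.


Weight ratio A:B = 163 / 66
= 2.47

2.47


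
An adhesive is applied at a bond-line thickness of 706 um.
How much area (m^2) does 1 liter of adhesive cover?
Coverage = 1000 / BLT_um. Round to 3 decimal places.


Coverage = 1000 / 706 = 1.416 m^2

1.416


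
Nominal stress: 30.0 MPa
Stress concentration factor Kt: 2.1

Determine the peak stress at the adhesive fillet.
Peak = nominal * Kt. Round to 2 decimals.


Peak stress = 30.0 * 2.1
= 63.00 MPa

63.00


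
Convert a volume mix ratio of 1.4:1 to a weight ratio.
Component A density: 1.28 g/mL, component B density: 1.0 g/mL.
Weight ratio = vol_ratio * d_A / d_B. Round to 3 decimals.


= 1.4 * 1.28 / 1.0 = 1.792

1.792


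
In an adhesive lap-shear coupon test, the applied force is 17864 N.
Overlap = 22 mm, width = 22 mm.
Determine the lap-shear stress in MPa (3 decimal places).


stress = F / (overlap * width)
= 17864 / (22 * 22)
= 36.909 MPa

36.909


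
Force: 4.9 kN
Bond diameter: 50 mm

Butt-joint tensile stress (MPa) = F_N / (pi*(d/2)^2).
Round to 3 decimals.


F_N = 4.9 * 1000 = 4900.0 N
A = pi*(25.0)^2 = 1963.4954 mm^2
stress = 4900.0 / 1963.4954 = 2.496 MPa

2.496


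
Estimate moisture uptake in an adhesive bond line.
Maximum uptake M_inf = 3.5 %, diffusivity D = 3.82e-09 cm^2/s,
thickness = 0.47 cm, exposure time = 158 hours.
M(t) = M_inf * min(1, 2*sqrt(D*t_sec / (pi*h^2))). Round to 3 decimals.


Convert time: 158 h = 568800 s
ratio = min(1, 2*sqrt(3.82e-09*568800/(pi*0.47^2)))
= 0.111910
M(t) = 3.5 * 0.111910 = 0.392%

0.392


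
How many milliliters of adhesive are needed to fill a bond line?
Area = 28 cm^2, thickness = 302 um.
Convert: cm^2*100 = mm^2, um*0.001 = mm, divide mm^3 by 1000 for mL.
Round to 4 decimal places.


= (28 * 100) * (302 * 0.001) / 1000
= 0.8456 mL

0.8456


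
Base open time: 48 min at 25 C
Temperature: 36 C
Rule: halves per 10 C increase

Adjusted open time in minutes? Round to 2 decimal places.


Acceleration = 2^((36-25)/10) = 2.1435
Open time = 48 / 2.1435 = 22.39 min

22.39


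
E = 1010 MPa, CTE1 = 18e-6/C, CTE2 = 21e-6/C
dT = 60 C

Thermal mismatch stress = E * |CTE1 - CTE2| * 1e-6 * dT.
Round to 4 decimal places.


= 1010 * 3e-6 * 60
= 0.1818 MPa

0.1818


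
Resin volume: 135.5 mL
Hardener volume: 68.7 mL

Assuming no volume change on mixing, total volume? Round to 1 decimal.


V_total = 135.5 + 68.7 = 204.2 mL

204.2


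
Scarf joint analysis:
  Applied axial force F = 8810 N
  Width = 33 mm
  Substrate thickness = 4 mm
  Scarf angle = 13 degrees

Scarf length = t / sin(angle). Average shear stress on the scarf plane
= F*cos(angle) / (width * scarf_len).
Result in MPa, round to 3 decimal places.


Scarf length = 4 / sin(13 deg) = 17.7816 mm
cos(13 deg) = 0.974370
Shear = 8810 * 0.974370 / (33 * 17.7816)
= 14.629 MPa

14.629


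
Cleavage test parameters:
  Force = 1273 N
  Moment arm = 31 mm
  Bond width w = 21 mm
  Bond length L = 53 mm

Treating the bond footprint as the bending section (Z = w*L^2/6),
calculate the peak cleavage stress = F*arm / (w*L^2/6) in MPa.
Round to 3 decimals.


M = 1273 * 31 = 39463 N*mm
Z = 21 * 53^2 / 6 = 58989 / 6 mm^3
sigma = M / Z = 6 * 39463 / 58989 = 236778 / 58989
= 4.014 MPa

4.014


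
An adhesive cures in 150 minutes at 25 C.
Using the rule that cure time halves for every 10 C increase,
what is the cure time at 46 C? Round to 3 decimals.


Factor = 2^((46 - 25) / 10) = 4.2871
Cure time = 150 / 4.2871
= 34.989 minutes

34.989


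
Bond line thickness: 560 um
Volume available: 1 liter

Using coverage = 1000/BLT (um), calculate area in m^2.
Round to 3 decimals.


1 L = 1e6 mm^3, thickness = 560 um = 0.56 mm
Area = 1e6 / 0.56 mm^2 = (1e6 / 0.56) / 1e6 m^2 = 1000 / 560 m^2
= 1.786 m^2

1.786


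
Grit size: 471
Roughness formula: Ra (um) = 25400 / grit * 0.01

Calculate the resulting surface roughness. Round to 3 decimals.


Ra = 25400 / 471 * 0.01
= 0.539 um

0.539


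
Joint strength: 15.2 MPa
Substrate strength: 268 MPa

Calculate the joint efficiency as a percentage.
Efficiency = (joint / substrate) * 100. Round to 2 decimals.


Efficiency = (15.2 / 268) * 100 = 5.67%

5.67


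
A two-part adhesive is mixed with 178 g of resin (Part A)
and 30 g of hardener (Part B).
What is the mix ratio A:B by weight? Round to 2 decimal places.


Mix ratio = mass_A / mass_B
= 178 / 30
= 5.93

5.93


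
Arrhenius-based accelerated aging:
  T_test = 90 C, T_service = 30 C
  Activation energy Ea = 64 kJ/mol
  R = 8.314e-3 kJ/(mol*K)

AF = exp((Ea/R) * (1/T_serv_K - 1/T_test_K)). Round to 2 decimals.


T_test_K = 363.15, T_serv_K = 303.15
AF = exp((64/8.314e-3) * (1/303.15 - 1/363.15))
= 66.38

66.38


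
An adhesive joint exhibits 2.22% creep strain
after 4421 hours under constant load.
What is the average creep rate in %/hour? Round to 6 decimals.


Creep rate = strain / time
= 2.22 / 4421
= 0.000502 %/h

0.000502


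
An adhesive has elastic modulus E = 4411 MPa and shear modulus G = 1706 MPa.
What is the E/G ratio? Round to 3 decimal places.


E/G = 4411 / 1706 = 2.586

2.586


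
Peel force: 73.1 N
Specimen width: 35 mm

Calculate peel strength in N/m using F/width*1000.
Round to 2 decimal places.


Peel strength = 73.1 / 35 * 1000 = 2088.57 N/m

2088.57


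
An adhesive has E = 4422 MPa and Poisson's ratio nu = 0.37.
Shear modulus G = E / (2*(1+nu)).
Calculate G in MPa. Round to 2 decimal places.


G = 4422 / (2*(1+0.37))
= 4422 / 2.74
= 1613.87 MPa

1613.87


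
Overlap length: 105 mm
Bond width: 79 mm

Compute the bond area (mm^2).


Bond area = 105 * 79 = 8295 mm^2

8295


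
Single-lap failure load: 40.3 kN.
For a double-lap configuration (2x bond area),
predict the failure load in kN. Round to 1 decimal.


Failure load = 40.3 * 2 = 80.6 kN

80.6


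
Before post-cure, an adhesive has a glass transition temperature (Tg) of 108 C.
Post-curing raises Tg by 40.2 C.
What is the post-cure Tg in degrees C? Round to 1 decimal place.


Tg_post = Tg_base + delta_Tg
= 108 + 40.2
= 148.2 C

148.2


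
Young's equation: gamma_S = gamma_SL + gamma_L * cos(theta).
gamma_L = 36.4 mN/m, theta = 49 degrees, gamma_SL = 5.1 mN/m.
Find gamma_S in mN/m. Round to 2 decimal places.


cos(49 deg) = 0.656059
gamma_S = 5.1 + 36.4 * 0.656059
= 28.98 mN/m

28.98


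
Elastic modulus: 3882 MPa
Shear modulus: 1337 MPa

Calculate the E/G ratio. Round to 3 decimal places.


E / G = 3882 / 1337 = 2.904

2.904


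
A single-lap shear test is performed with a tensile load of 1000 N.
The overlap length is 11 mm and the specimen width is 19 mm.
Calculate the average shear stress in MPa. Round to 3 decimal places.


Shear stress = F / (overlap * width)
= 1000 / (11 * 19)
= 1000 / 209
= 4.785 MPa

4.785


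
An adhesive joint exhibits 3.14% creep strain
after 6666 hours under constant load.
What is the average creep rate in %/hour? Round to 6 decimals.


Creep rate = strain / time
= 3.14 / 6666
= 0.000471 %/h

0.000471


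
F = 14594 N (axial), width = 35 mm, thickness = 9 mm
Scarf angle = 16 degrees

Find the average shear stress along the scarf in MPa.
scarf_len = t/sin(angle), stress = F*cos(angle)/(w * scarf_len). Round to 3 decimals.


scarf_len = 9/sin(16 deg) = 32.6516
cos(16 deg) = 0.961262
stress = 14594*0.961262/(35*32.6516) = 12.276 MPa

12.276


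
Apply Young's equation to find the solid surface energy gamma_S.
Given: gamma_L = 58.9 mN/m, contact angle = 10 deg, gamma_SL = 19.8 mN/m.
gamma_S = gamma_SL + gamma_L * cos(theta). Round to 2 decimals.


theta_rad = 10 * pi/180 = 0.174533
gamma_S = 19.8 + 58.9 * cos(0.174533)
= 77.81 mN/m

77.81


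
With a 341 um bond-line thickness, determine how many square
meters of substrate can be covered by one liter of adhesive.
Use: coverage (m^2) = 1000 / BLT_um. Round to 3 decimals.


Coverage = 1000 / 341 = 2.933 m^2

2.933


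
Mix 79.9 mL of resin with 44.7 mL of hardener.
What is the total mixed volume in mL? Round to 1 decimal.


Total = 79.9 + 44.7 = 124.6 mL

124.6


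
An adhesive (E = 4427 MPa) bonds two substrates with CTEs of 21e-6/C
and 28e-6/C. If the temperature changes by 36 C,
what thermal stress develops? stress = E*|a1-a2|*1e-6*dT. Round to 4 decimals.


Stress = 4427 * |21 - 28| * 1e-6 * 36
= 1.1156 MPa

1.1156


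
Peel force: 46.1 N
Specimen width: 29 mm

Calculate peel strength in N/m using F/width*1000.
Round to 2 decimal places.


Peel strength = 46.1 / 29 * 1000 = 1589.66 N/m

1589.66


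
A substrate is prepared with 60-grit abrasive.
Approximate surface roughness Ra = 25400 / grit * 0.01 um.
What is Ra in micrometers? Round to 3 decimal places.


Ra = 25400 / 60 * 0.01 = 4.233 um

4.233


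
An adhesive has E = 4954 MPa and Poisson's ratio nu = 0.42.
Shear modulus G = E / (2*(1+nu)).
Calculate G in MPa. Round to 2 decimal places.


G = 4954 / (2*(1+0.42))
= 4954 / 2.84
= 1744.37 MPa

1744.37


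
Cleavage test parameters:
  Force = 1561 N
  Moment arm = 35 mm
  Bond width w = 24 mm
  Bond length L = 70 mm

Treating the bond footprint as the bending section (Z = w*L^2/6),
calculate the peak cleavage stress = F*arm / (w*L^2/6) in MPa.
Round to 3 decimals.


M = 1561 * 35 = 54635 N*mm
Z = 24 * 70^2 / 6 = 117600 / 6 mm^3
sigma = M / Z = 6 * 54635 / 117600 = 327810 / 117600
= 2.788 MPa

2.788


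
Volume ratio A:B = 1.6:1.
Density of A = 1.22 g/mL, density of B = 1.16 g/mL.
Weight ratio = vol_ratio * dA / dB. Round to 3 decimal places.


Wt ratio = 1.6 * 1.22 / 1.16
= 1.683

1.683


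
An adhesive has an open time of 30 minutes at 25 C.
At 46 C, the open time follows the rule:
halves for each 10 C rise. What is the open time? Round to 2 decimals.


Factor = 2^((46-25)/10) = 4.2871
Open time = 30 / 4.2871 = 7.00 min

7.00


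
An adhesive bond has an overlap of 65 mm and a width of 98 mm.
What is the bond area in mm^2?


Bond area = overlap * width
= 65 * 98
= 6370 mm^2

6370


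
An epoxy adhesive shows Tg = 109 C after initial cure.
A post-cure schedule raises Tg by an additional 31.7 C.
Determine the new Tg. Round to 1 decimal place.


New Tg = 109 + 31.7
= 140.7 C

140.7


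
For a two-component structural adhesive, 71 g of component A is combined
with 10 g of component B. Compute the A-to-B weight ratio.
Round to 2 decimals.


Weight ratio A:B = 71 / 10
= 7.10

7.10


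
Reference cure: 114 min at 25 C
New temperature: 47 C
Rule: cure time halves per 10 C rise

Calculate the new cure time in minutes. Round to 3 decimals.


factor = 2^((47-25)/10) = 4.5948
t_new = 114 / 4.5948 = 24.811 min

24.811


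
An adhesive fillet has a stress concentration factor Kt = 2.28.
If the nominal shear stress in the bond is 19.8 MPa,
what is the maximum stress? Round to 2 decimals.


Max stress = 19.8 * 2.28 = 45.14 MPa

45.14


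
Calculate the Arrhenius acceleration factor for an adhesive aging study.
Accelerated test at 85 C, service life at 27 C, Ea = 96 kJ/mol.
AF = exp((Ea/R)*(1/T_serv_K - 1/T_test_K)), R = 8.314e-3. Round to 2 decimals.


T_test = 358.15 K, T_serv = 300.15 K
Ea/R = 96 / 0.008314 = 11546.79
AF = exp(11546.79 * (1/300.15 - 1/358.15))
= 507.74

507.74
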